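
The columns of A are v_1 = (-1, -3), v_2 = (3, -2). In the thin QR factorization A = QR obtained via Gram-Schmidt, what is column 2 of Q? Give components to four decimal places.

v_1 = (-1, -3); ‖v_1‖ = 3.1623, so e_1 = (-0.3162, -0.9487).
e_1·v_2 = (-0.3162)·3 + (-0.9487)·(-2) = 0.9487.
u_2 = v_2 − 0.9487·e_1 = (3.3000, -1.1000).
‖u_2‖ = 3.4785, so e_2 = (0.9487, -0.3162).

e_2 = (0.9487, -0.3162)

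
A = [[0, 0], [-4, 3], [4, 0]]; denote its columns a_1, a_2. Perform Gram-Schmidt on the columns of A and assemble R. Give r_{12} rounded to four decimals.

r_{12} = -2.1213

a_1 = (0, -4, 4); ‖a_1‖ = 5.6569, so q_1 = (0.0000, -0.7071, 0.7071).
r_{12} = q_1·a_2 = -2.1213.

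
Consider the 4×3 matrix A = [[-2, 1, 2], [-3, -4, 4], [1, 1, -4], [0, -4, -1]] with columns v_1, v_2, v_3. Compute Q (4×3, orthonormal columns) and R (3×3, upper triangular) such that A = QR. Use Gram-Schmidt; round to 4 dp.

v_1 = (-2, -3, 1, 0); ‖v_1‖ = 3.7417, so e_1 = (-0.5345, -0.8018, 0.2673, 0.0000).
e_1·v_2 = (-0.5345)·1 + (-0.8018)·(-4) + 0.2673·1 + 0.0000·(-4) = 2.9399.
u_2 = v_2 − 2.9399·e_1 = (2.5714, -1.6429, 0.2143, -4.0000).
‖u_2‖ = 5.0356, so e_2 = (0.5107, -0.3262, 0.0426, -0.7943).
e_1·v_3 = (-0.5345)·2 + (-0.8018)·4 + 0.2673·(-4) + 0.0000·(-1) = -5.3452; e_2·v_3 = 0.5107·2 + (-0.3262)·4 + 0.0426·(-4) + (-0.7943)·(-1) = 0.3404.
u_3 = v_3 + 5.3452·e_1 − 0.3404·e_2 = (-1.0310, -0.1746, -2.5859, -0.7296).
‖u_3‖ = 2.8832, so e_3 = (-0.3576, -0.0606, -0.8969, -0.2530).

Q = [[-0.5345, 0.5107, -0.3576], [-0.8018, -0.3262, -0.0606], [0.2673, 0.0426, -0.8969], [0.0000, -0.7943, -0.2530]], R = [[3.7417, 2.9399, -5.3452], [0.0000, 5.0356, 0.3404], [0.0000, 0.0000, 2.8832]]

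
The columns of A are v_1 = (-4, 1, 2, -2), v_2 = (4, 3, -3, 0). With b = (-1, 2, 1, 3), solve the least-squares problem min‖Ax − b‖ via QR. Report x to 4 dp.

v_1 = (-4, 1, 2, -2); ‖v_1‖ = 5.0000, so q_1 = (-0.8000, 0.2000, 0.4000, -0.4000).
q_1·v_2 = (-0.8000)·4 + 0.2000·3 + 0.4000·(-3) + (-0.4000)·0 = -3.8000.
u_2 = v_2 + 3.8000·q_1 = (0.9600, 3.7600, -1.4800, -1.5200).
‖u_2‖ = 4.4227, so q_2 = (0.2171, 0.8502, -0.3346, -0.3437).
Qᵀb = (0.4000, 0.1176).
Back-substitute: x_2 = 0.1176/4.4227 = 0.0266.
x_1 = (0.4000 + 3.8000·0.0266)/5.0000 = 0.1002.

x = (0.1002, 0.0266)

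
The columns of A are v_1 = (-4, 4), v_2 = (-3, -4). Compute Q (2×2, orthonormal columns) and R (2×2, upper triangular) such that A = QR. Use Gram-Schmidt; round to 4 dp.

Q = [[-0.7071, -0.7071], [0.7071, -0.7071]], R = [[5.6569, -0.7071], [0.0000, 4.9497]]

e_1 = v_1/‖v_1‖ = (-4, 4)/5.6569 = (-0.7071, 0.7071).
r_{12} = e_1·v_2 = -0.7071.
u_2 = v_2 + 0.7071·e_1 = (-3.5000, -3.5000).
‖u_2‖ = 4.9497, so e_2 = (-0.7071, -0.7071).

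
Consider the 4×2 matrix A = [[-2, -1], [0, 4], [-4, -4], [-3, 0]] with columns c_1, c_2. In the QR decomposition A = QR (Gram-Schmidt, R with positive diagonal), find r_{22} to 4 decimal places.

c_1 = (-2, 0, -4, -3); ‖c_1‖ = 5.3852, so e_1 = (-0.3714, 0.0000, -0.7428, -0.5571).
e_1·c_2 = (-0.3714)·(-1) + 0.0000·4 + (-0.7428)·(-4) + (-0.5571)·0 = 3.3425.
u_2 = c_2 − 3.3425·e_1 = (0.2414, 4.0000, -1.5172, 1.8621).
r_{22} = ‖u_2‖ = 4.6720.

r_{22} = 4.6720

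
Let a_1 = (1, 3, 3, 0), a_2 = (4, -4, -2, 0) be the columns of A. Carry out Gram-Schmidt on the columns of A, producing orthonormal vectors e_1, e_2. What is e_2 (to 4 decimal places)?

a_1 = (1, 3, 3, 0); ‖a_1‖ = 4.3589, so e_1 = (0.2294, 0.6882, 0.6882, 0.0000).
e_1·a_2 = 0.2294·4 + 0.6882·(-4) + 0.6882·(-2) + 0.0000·0 = -3.2118.
u_2 = a_2 + 3.2118·e_1 = (4.7368, -1.7895, 0.2105, 0.0000).
‖u_2‖ = 5.0680, so e_2 = (0.9347, -0.3531, 0.0415, 0.0000).

e_2 = (0.9347, -0.3531, 0.0415, 0.0000)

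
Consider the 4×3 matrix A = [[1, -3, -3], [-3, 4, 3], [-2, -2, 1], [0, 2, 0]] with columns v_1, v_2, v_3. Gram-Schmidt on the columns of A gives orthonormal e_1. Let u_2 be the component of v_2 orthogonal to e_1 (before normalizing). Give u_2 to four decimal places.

e_1 = v_1/‖v_1‖ = (1, -3, -2, 0)/3.7417 = (0.2673, -0.8018, -0.5345, 0.0000).
r_{12} = e_1·v_2 = -2.9399.
u_2 = v_2 + 2.9399·e_1 = (-2.2143, 1.6429, -3.5714, 2.0000).

u_2 = (-2.2143, 1.6429, -3.5714, 2.0000)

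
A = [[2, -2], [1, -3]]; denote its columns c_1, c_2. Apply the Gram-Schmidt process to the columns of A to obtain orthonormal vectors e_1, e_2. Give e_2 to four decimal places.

e_2 = (0.4472, -0.8944)

c_1 = (2, 1); ‖c_1‖ = 2.2361, so e_1 = (0.8944, 0.4472).
e_1·c_2 = 0.8944·(-2) + 0.4472·(-3) = -3.1305.
u_2 = c_2 + 3.1305·e_1 = (0.8000, -1.6000).
‖u_2‖ = 1.7889, so e_2 = (0.4472, -0.8944).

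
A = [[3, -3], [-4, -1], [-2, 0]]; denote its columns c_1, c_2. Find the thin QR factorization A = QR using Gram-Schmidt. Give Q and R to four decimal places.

q_1 = c_1/‖c_1‖ = (3, -4, -2)/5.3852 = (0.5571, -0.7428, -0.3714).
r_{12} = q_1·c_2 = -0.9285.
u_2 = c_2 + 0.9285·q_1 = (-2.4828, -1.6897, -0.3448).
‖u_2‖ = 3.0229, so q_2 = (-0.8213, -0.5590, -0.1141).

Q = [[0.5571, -0.8213], [-0.7428, -0.5590], [-0.3714, -0.1141]], R = [[5.3852, -0.9285], [0.0000, 3.0229]]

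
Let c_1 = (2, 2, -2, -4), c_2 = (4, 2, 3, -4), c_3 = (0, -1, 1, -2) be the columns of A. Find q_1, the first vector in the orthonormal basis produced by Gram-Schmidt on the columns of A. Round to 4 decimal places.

c_1 = (2, 2, -2, -4); ‖c_1‖ = 5.2915, so q_1 = (0.3780, 0.3780, -0.3780, -0.7559).

q_1 = (0.3780, 0.3780, -0.3780, -0.7559)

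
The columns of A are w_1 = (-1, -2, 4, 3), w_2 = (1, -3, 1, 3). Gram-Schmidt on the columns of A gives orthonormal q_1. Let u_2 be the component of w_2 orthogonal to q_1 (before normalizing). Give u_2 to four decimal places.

u_2 = (1.6000, -1.8000, -1.4000, 1.2000)

q_1 = w_1/‖w_1‖ = (-1, -2, 4, 3)/5.4772 = (-0.1826, -0.3651, 0.7303, 0.5477).
r_{12} = q_1·w_2 = 3.2863.
u_2 = w_2 − 3.2863·q_1 = (1.6000, -1.8000, -1.4000, 1.2000).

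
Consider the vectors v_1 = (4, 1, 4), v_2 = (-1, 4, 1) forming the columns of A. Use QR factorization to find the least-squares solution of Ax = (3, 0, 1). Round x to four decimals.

v_1 = (4, 1, 4); ‖v_1‖ = 5.7446, so e_1 = (0.6963, 0.1741, 0.6963).
e_1·v_2 = 0.6963·(-1) + 0.1741·4 + 0.6963·1 = 0.6963.
u_2 = v_2 − 0.6963·e_1 = (-1.4848, 3.8788, 0.5152).
‖u_2‖ = 4.1851, so e_2 = (-0.3548, 0.9268, 0.1231).
Qᵀb = (2.7852, -0.9413).
Back-substitute: x_2 = -0.9413/4.1851 = -0.2249.
x_1 = (2.7852 − 0.6963·(-0.2249))/5.7446 = 0.5121.

x = (0.5121, -0.2249)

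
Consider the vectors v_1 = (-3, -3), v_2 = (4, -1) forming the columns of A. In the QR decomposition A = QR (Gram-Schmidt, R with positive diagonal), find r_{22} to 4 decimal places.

e_1 = v_1/‖v_1‖ = (-3, -3)/4.2426 = (-0.7071, -0.7071).
r_{12} = e_1·v_2 = -2.1213.
u_2 = v_2 + 2.1213·e_1 = (2.5000, -2.5000).
r_{22} = ‖u_2‖ = 3.5355.

r_{22} = 3.5355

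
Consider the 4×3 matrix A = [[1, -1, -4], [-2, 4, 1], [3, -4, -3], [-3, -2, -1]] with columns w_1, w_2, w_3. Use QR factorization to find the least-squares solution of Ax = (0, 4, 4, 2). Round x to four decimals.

x = (-0.3270, 0.1280, -0.6199)

q_1 = w_1/‖w_1‖ = (1, -2, 3, -3)/4.7958 = (0.2085, -0.4170, 0.6255, -0.6255).
r_{12} = q_1·w_2 = -3.1277.
u_2 = w_2 + 3.1277·q_1 = (-0.3478, 2.6957, -2.0435, -3.9565).
‖u_2‖ = 5.2170, so q_2 = (-0.0667, 0.5167, -0.3917, -0.7584).
r_{13} = q_1·w_3 = -2.5022; r_{23} = q_2·w_3 = 2.7169.
u_3 = w_3 + 2.5022·q_1 − 2.7169·q_2 = (-3.2971, -1.4473, -0.3706, -0.5048).
‖u_3‖ = 3.6548, so q_3 = (-0.9021, -0.3960, -0.1014, -0.1381).
Qᵀb = (-0.4170, -1.0167, -2.2658).
Back-substitute: x_3 = -2.2658/3.6548 = -0.6199.
x_2 = (-1.0167 − 2.7169·(-0.6199))/5.2170 = 0.1280.
x_1 = (-0.4170 + 3.1277·0.1280 + 2.5022·(-0.6199))/4.7958 = -0.3270.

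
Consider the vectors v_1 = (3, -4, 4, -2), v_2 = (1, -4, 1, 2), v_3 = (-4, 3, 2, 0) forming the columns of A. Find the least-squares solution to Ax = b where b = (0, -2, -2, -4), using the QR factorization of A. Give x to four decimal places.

v_1 = (3, -4, 4, -2); ‖v_1‖ = 6.7082, so q_1 = (0.4472, -0.5963, 0.5963, -0.2981).
q_1·v_2 = 0.4472·1 + (-0.5963)·(-4) + 0.5963·1 + (-0.2981)·2 = 2.8324.
u_2 = v_2 − 2.8324·q_1 = (-0.2667, -2.3111, -0.6889, 2.8444).
‖u_2‖ = 3.7387, so q_2 = (-0.0713, -0.6182, -0.1843, 0.7608).
q_1·v_3 = 0.4472·(-4) + (-0.5963)·3 + 0.5963·2 + (-0.2981)·0 = -2.3851; q_2·v_3 = (-0.0713)·(-4) + (-0.6182)·3 + (-0.1843)·2 + 0.7608·0 = -1.9377.
u_3 = v_3 + 2.3851·q_1 + 1.9377·q_2 = (-3.0715, 0.3800, 3.0652, 0.7631).
‖u_3‖ = 4.4223, so q_3 = (-0.6946, 0.0859, 0.6931, 0.1726).
Qᵀb = (1.1926, -1.4384, -2.2483).
Back-substitute: x_3 = -2.2483/4.4223 = -0.5084.
x_2 = (-1.4384 + 1.9377·(-0.5084))/3.7387 = -0.6482.
x_1 = (1.1926 − 2.8324·(-0.6482) + 2.3851·(-0.5084))/6.7082 = 0.2707.

x = (0.2707, -0.6482, -0.5084)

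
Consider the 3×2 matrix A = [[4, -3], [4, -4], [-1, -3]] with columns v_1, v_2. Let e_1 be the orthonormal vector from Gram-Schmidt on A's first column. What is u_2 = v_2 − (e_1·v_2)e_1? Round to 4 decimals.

v_1 = (4, 4, -1); ‖v_1‖ = 5.7446, so e_1 = (0.6963, 0.6963, -0.1741).
e_1·v_2 = 0.6963·(-3) + 0.6963·(-4) + (-0.1741)·(-3) = -4.3519.
u_2 = v_2 + 4.3519·e_1 = (0.0303, -0.9697, -3.7576).

u_2 = (0.0303, -0.9697, -3.7576)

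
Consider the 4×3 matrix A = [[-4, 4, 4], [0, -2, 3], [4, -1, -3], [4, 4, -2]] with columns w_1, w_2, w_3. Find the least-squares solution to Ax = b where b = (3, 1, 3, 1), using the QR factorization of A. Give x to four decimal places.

e_1 = w_1/‖w_1‖ = (-4, 0, 4, 4)/6.9282 = (-0.5774, 0.0000, 0.5774, 0.5774).
r_{12} = e_1·w_2 = -0.5774.
u_2 = w_2 + 0.5774·e_1 = (3.6667, -2.0000, -0.6667, 4.3333).
‖u_2‖ = 6.0553, so e_2 = (0.6055, -0.3303, -0.1101, 0.7156).
r_{13} = e_1·w_3 = -5.1962; r_{23} = e_2·w_3 = 0.3303.
u_3 = w_3 + 5.1962·e_1 − 0.3303·e_2 = (0.8000, 3.1091, 0.0364, 0.7636).
‖u_3‖ = 3.3001, so e_3 = (0.2424, 0.9421, 0.0110, 0.2314).
Qᵀb = (0.5774, 1.8716, 1.9338).
Back-substitute: x_3 = 1.9338/3.3001 = 0.5860.
x_2 = (1.8716 − 0.3303·0.5860)/6.0553 = 0.2771.
x_1 = (0.5774 + 0.5774·0.2771 + 5.1962·0.5860)/6.9282 = 0.5459.

x = (0.5459, 0.2771, 0.5860)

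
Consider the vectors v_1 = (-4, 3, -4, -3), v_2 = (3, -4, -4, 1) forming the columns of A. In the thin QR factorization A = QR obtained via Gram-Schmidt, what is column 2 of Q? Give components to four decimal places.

v_1 = (-4, 3, -4, -3); ‖v_1‖ = 7.0711, so e_1 = (-0.5657, 0.4243, -0.5657, -0.4243).
e_1·v_2 = (-0.5657)·3 + 0.4243·(-4) + (-0.5657)·(-4) + (-0.4243)·1 = -1.5556.
u_2 = v_2 + 1.5556·e_1 = (2.1200, -3.3400, -4.8800, 0.3400).
‖u_2‖ = 6.2913, so e_2 = (0.3370, -0.5309, -0.7757, 0.0540).

e_2 = (0.3370, -0.5309, -0.7757, 0.0540)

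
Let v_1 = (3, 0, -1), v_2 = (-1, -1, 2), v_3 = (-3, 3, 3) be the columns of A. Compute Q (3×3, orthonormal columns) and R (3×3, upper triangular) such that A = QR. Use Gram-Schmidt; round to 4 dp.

Q = [[0.9487, 0.2673, 0.1690], [0.0000, -0.5345, 0.8452], [-0.3162, 0.8018, 0.5071]], R = [[3.1623, -1.5811, -3.7947], [0.0000, 1.8708, 0.0000], [0.0000, 0.0000, 3.5496]]

v_1 = (3, 0, -1); ‖v_1‖ = 3.1623, so q_1 = (0.9487, 0.0000, -0.3162).
q_1·v_2 = 0.9487·(-1) + 0.0000·(-1) + (-0.3162)·2 = -1.5811.
u_2 = v_2 + 1.5811·q_1 = (0.5000, -1.0000, 1.5000).
‖u_2‖ = 1.8708, so q_2 = (0.2673, -0.5345, 0.8018).
q_1·v_3 = 0.9487·(-3) + 0.0000·3 + (-0.3162)·3 = -3.7947; q_2·v_3 = 0.2673·(-3) + (-0.5345)·3 + 0.8018·3 = 0.0000.
u_3 = v_3 + 3.7947·q_1 − 0.0000·q_2 = (0.6000, 3.0000, 1.8000).
‖u_3‖ = 3.5496, so q_3 = (0.1690, 0.8452, 0.5071).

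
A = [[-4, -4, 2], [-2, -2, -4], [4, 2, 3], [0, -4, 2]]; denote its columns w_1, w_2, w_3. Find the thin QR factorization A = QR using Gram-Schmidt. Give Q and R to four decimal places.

Q = [[-0.6667, -0.2082, 0.5935], [-0.3333, -0.1041, -0.7705], [0.6667, -0.2603, 0.2082], [0.0000, -0.9370, -0.1041]], R = [[6.0000, 4.6667, 2.0000], [0.0000, 4.2687, -2.6550], [0.0000, 0.0000, 4.6852]]

e_1 = w_1/‖w_1‖ = (-4, -2, 4, 0)/6.0000 = (-0.6667, -0.3333, 0.6667, 0.0000).
r_{12} = e_1·w_2 = 4.6667.
u_2 = w_2 − 4.6667·e_1 = (-0.8889, -0.4444, -1.1111, -4.0000).
‖u_2‖ = 4.2687, so e_2 = (-0.2082, -0.1041, -0.2603, -0.9370).
r_{13} = e_1·w_3 = 2.0000; r_{23} = e_2·w_3 = -2.6550.
u_3 = w_3 − 2.0000·e_1 + 2.6550·e_2 = (2.7805, -3.6098, 0.9756, -0.4878).
‖u_3‖ = 4.6852, so e_3 = (0.5935, -0.7705, 0.2082, -0.1041).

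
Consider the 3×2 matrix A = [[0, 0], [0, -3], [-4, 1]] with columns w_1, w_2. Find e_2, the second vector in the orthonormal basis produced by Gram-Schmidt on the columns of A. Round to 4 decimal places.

e_2 = (0.0000, -1.0000, 0.0000)

w_1 = (0, 0, -4); ‖w_1‖ = 4.0000, so e_1 = (0.0000, 0.0000, -1.0000).
e_1·w_2 = 0.0000·0 + 0.0000·(-3) + (-1.0000)·1 = -1.0000.
u_2 = w_2 + 1.0000·e_1 = (0.0000, -3.0000, 0.0000).
‖u_2‖ = 3.0000, so e_2 = (0.0000, -1.0000, 0.0000).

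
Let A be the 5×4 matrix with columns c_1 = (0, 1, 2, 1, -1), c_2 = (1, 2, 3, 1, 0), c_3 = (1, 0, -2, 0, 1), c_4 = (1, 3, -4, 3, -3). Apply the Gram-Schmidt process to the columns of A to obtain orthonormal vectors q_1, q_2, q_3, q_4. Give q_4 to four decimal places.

q_4 = (-0.2726, 0.7572, -0.2524, -0.4846, -0.2322)

c_1 = (0, 1, 2, 1, -1); ‖c_1‖ = 2.6458, so q_1 = (0.0000, 0.3780, 0.7559, 0.3780, -0.3780).
q_1·c_2 = 0.0000·1 + 0.3780·2 + 0.7559·3 + 0.3780·1 + (-0.3780)·0 = 3.4017.
u_2 = c_2 − 3.4017·q_1 = (1.0000, 0.7143, 0.4286, -0.2857, 1.2857).
‖u_2‖ = 1.8516, so q_2 = (0.5401, 0.3858, 0.2315, -0.1543, 0.6944).
q_1·c_3 = 0.0000·1 + 0.3780·0 + 0.7559·(-2) + 0.3780·0 + (-0.3780)·1 = -1.8898; q_2·c_3 = 0.5401·1 + 0.3858·0 + 0.2315·(-2) + (-0.1543)·0 + 0.6944·1 = 0.7715.
u_3 = c_3 + 1.8898·q_1 − 0.7715·q_2 = (0.5833, 0.4167, -0.7500, 0.8333, -0.2500).
‖u_3‖ = 1.3540, so q_3 = (0.4308, 0.3077, -0.5539, 0.6155, -0.1846).
q_1·c_4 = 0.0000·1 + 0.3780·3 + 0.7559·(-4) + 0.3780·3 + (-0.3780)·(-3) = 0.3780; q_2·c_4 = 0.5401·1 + 0.3858·3 + 0.2315·(-4) + (-0.1543)·3 + 0.6944·(-3) = -1.7745; q_3·c_4 = 0.4308·1 + 0.3077·3 + (-0.5539)·(-4) + 0.6155·3 + (-0.1846)·(-3) = 5.9699.
u_4 = c_4 − 0.3780·q_1 + 1.7745·q_2 − 5.9699·q_3 = (-0.6136, 1.7045, -0.5682, -1.0909, -0.5227).
‖u_4‖ = 2.2513, so q_4 = (-0.2726, 0.7572, -0.2524, -0.4846, -0.2322).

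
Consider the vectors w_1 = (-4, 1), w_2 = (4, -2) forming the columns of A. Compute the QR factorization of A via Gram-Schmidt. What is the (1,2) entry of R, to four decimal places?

r_{12} = -4.3656

w_1 = (-4, 1); ‖w_1‖ = 4.1231, so q_1 = (-0.9701, 0.2425).
r_{12} = q_1·w_2 = -4.3656.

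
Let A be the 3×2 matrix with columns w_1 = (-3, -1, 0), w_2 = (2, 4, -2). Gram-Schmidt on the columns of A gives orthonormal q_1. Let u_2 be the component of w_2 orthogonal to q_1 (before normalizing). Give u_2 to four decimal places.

q_1 = w_1/‖w_1‖ = (-3, -1, 0)/3.1623 = (-0.9487, -0.3162, 0.0000).
r_{12} = q_1·w_2 = -3.1623.
u_2 = w_2 + 3.1623·q_1 = (-1.0000, 3.0000, -2.0000).

u_2 = (-1.0000, 3.0000, -2.0000)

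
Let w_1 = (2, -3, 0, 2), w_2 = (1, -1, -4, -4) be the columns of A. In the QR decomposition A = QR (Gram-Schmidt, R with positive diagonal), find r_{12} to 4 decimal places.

r_{12} = -0.7276

w_1 = (2, -3, 0, 2); ‖w_1‖ = 4.1231, so q_1 = (0.4851, -0.7276, 0.0000, 0.4851).
r_{12} = q_1·w_2 = -0.7276.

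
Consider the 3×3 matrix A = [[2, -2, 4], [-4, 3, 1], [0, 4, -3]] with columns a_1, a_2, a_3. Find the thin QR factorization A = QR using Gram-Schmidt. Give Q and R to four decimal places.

a_1 = (2, -4, 0); ‖a_1‖ = 4.4721, so e_1 = (0.4472, -0.8944, 0.0000).
e_1·a_2 = 0.4472·(-2) + (-0.8944)·3 + 0.0000·4 = -3.5777.
u_2 = a_2 + 3.5777·e_1 = (-0.4000, -0.2000, 4.0000).
‖u_2‖ = 4.0249, so e_2 = (-0.0994, -0.0497, 0.9938).
e_1·a_3 = 0.4472·4 + (-0.8944)·1 + 0.0000·(-3) = 0.8944; e_2·a_3 = (-0.0994)·4 + (-0.0497)·1 + 0.9938·(-3) = -3.4286.
u_3 = a_3 − 0.8944·e_1 + 3.4286·e_2 = (3.2593, 1.6296, 0.4074).
‖u_3‖ = 3.6667, so e_3 = (0.8889, 0.4444, 0.1111).

Q = [[0.4472, -0.0994, 0.8889], [-0.8944, -0.0497, 0.4444], [0.0000, 0.9938, 0.1111]], R = [[4.4721, -3.5777, 0.8944], [0.0000, 4.0249, -3.4286], [0.0000, 0.0000, 3.6667]]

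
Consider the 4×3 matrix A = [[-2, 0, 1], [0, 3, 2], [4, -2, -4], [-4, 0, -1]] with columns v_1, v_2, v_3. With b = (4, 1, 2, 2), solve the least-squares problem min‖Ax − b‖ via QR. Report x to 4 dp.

v_1 = (-2, 0, 4, -4); ‖v_1‖ = 6.0000, so e_1 = (-0.3333, 0.0000, 0.6667, -0.6667).
e_1·v_2 = (-0.3333)·0 + 0.0000·3 + 0.6667·(-2) + (-0.6667)·0 = -1.3333.
u_2 = v_2 + 1.3333·e_1 = (-0.4444, 3.0000, -1.1111, -0.8889).
‖u_2‖ = 3.3500, so e_2 = (-0.1327, 0.8955, -0.3317, -0.2653).
e_1·v_3 = (-0.3333)·1 + 0.0000·2 + 0.6667·(-4) + (-0.6667)·(-1) = -2.3333; e_2·v_3 = (-0.1327)·1 + 0.8955·2 + (-0.3317)·(-4) + (-0.2653)·(-1) = 3.2505.
u_3 = v_3 + 2.3333·e_1 − 3.2505·e_2 = (0.6535, -0.9109, -1.3663, -1.6931).
‖u_3‖ = 2.4475, so e_3 = (0.2670, -0.3722, -0.5583, -0.6918).
Qᵀb = (-1.3333, -0.8292, -1.8042).
Back-substitute: x_3 = -1.8042/2.4475 = -0.7372.
x_2 = (-0.8292 − 3.2505·(-0.7372))/3.3500 = 0.4678.
x_1 = (-1.3333 + 1.3333·0.4678 + 2.3333·(-0.7372))/6.0000 = -0.4050.

x = (-0.4050, 0.4678, -0.7372)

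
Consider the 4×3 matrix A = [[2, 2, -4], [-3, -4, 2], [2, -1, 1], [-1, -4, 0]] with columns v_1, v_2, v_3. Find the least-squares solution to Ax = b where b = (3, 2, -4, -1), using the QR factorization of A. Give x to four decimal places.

v_1 = (2, -3, 2, -1); ‖v_1‖ = 4.2426, so e_1 = (0.4714, -0.7071, 0.4714, -0.2357).
e_1·v_2 = 0.4714·2 + (-0.7071)·(-4) + 0.4714·(-1) + (-0.2357)·(-4) = 4.2426.
u_2 = v_2 − 4.2426·e_1 = (0.0000, -1.0000, -3.0000, -3.0000).
‖u_2‖ = 4.3589, so e_2 = (0.0000, -0.2294, -0.6882, -0.6882).
e_1·v_3 = 0.4714·(-4) + (-0.7071)·2 + 0.4714·1 + (-0.2357)·0 = -2.8284; e_2·v_3 = (0.0000)·(-4) + (-0.2294)·2 + (-0.6882)·1 + (-0.6882)·0 = -1.1471.
u_3 = v_3 + 2.8284·e_1 + 1.1471·e_2 = (-2.6667, -0.2632, 1.5439, -1.4561).
‖u_3‖ = 3.4182, so e_3 = (-0.7801, -0.0770, 0.4517, -0.4260).
Qᵀb = (-1.6499, 2.9824, -3.8750).
Back-substitute: x_3 = -3.8750/3.4182 = -1.1336.
x_2 = (2.9824 + 1.1471·(-1.1336))/4.3589 = 0.3859.
x_1 = (-1.6499 − 4.2426·0.3859 + 2.8284·(-1.1336))/4.2426 = -1.5305.

x = (-1.5305, 0.3859, -1.1336)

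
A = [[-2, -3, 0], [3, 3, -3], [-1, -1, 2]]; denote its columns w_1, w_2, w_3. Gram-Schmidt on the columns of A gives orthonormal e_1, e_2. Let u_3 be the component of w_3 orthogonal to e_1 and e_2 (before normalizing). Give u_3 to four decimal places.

u_3 = (0.0000, 0.3000, 0.9000)

w_1 = (-2, 3, -1); ‖w_1‖ = 3.7417, so e_1 = (-0.5345, 0.8018, -0.2673).
e_1·w_2 = (-0.5345)·(-3) + 0.8018·3 + (-0.2673)·(-1) = 4.2762.
u_2 = w_2 − 4.2762·e_1 = (-0.7143, -0.4286, 0.1429).
‖u_2‖ = 0.8452, so e_2 = (-0.8452, -0.5071, 0.1690).
e_1·w_3 = (-0.5345)·0 + 0.8018·(-3) + (-0.2673)·2 = -2.9399; e_2·w_3 = (-0.8452)·0 + (-0.5071)·(-3) + 0.1690·2 = 1.8593.
u_3 = w_3 + 2.9399·e_1 − 1.8593·e_2 = (0.0000, 0.3000, 0.9000).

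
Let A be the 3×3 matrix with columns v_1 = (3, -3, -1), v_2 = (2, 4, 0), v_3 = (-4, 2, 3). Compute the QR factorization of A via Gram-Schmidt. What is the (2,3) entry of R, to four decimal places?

r_{23} = -1.5585

v_1 = (3, -3, -1); ‖v_1‖ = 4.3589, so e_1 = (0.6882, -0.6882, -0.2294).
e_1·v_2 = 0.6882·2 + (-0.6882)·4 + (-0.2294)·0 = -1.3765.
u_2 = v_2 + 1.3765·e_1 = (2.9474, 3.0526, -0.3158).
‖u_2‖ = 4.2550, so e_2 = (0.6927, 0.7174, -0.0742).
r_{23} = e_2·v_3 = -1.5585.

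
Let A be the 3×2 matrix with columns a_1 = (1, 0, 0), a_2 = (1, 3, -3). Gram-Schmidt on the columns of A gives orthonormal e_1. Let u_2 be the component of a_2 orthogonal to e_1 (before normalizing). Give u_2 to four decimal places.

a_1 = (1, 0, 0); ‖a_1‖ = 1.0000, so e_1 = (1.0000, 0.0000, 0.0000).
e_1·a_2 = 1.0000·1 + 0.0000·3 + 0.0000·(-3) = 1.0000.
u_2 = a_2 − 1.0000·e_1 = (0.0000, 3.0000, -3.0000).

u_2 = (0.0000, 3.0000, -3.0000)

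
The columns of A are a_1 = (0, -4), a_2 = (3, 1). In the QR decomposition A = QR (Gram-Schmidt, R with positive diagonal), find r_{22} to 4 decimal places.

r_{22} = 3.0000

a_1 = (0, -4); ‖a_1‖ = 4.0000, so e_1 = (0.0000, -1.0000).
e_1·a_2 = 0.0000·3 + (-1.0000)·1 = -1.0000.
u_2 = a_2 + 1.0000·e_1 = (3.0000, 0.0000).
r_{22} = ‖u_2‖ = 3.0000.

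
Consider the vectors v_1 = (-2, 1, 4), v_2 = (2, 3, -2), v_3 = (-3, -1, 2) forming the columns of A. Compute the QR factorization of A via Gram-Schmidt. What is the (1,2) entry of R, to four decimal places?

e_1 = v_1/‖v_1‖ = (-2, 1, 4)/4.5826 = (-0.4364, 0.2182, 0.8729).
r_{12} = e_1·v_2 = -1.9640.

r_{12} = -1.9640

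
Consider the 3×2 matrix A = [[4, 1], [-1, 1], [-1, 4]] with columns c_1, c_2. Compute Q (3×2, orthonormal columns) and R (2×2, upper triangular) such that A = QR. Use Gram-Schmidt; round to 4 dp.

Q = [[0.9428, 0.2885], [-0.2357, 0.2230], [-0.2357, 0.9312]], R = [[4.2426, -0.2357], [0.0000, 4.2361]]

c_1 = (4, -1, -1); ‖c_1‖ = 4.2426, so e_1 = (0.9428, -0.2357, -0.2357).
e_1·c_2 = 0.9428·1 + (-0.2357)·1 + (-0.2357)·4 = -0.2357.
u_2 = c_2 + 0.2357·e_1 = (1.2222, 0.9444, 3.9444).
‖u_2‖ = 4.2361, so e_2 = (0.2885, 0.2230, 0.9312).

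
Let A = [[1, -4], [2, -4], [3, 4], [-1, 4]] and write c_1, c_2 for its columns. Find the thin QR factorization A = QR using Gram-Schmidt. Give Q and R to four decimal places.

Q = [[0.2582, -0.4706], [0.5164, -0.4370], [0.7746, 0.6051], [-0.2582, 0.4706]], R = [[3.8730, -1.0328], [0.0000, 7.9331]]

c_1 = (1, 2, 3, -1); ‖c_1‖ = 3.8730, so q_1 = (0.2582, 0.5164, 0.7746, -0.2582).
q_1·c_2 = 0.2582·(-4) + 0.5164·(-4) + 0.7746·4 + (-0.2582)·4 = -1.0328.
u_2 = c_2 + 1.0328·q_1 = (-3.7333, -3.4667, 4.8000, 3.7333).
‖u_2‖ = 7.9331, so q_2 = (-0.4706, -0.4370, 0.6051, 0.4706).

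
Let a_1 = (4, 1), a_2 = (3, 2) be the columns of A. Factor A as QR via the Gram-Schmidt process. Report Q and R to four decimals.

a_1 = (4, 1); ‖a_1‖ = 4.1231, so q_1 = (0.9701, 0.2425).
q_1·a_2 = 0.9701·3 + 0.2425·2 = 3.3955.
u_2 = a_2 − 3.3955·q_1 = (-0.2941, 1.1765).
‖u_2‖ = 1.2127, so q_2 = (-0.2425, 0.9701).

Q = [[0.9701, -0.2425], [0.2425, 0.9701]], R = [[4.1231, 3.3955], [0.0000, 1.2127]]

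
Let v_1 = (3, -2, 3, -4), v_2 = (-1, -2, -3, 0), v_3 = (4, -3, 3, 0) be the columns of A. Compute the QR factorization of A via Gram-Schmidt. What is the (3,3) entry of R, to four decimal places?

r_{33} = 3.8308

v_1 = (3, -2, 3, -4); ‖v_1‖ = 6.1644, so q_1 = (0.4867, -0.3244, 0.4867, -0.6489).
q_1·v_2 = 0.4867·(-1) + (-0.3244)·(-2) + 0.4867·(-3) + (-0.6489)·0 = -1.2978.
u_2 = v_2 + 1.2978·q_1 = (-0.3684, -2.4211, -2.3684, -0.8421).
‖u_2‖ = 3.5094, so q_2 = (-0.1050, -0.6899, -0.6749, -0.2400).
q_1·v_3 = 0.4867·4 + (-0.3244)·(-3) + 0.4867·3 + (-0.6489)·0 = 4.3800; q_2·v_3 = (-0.1050)·4 + (-0.6899)·(-3) + (-0.6749)·3 + (-0.2400)·0 = -0.3749.
u_3 = v_3 − 4.3800·q_1 + 0.3749·q_2 = (1.8291, -1.8376, 0.6154, 2.7521).
r_{33} = ‖u_3‖ = 3.8308.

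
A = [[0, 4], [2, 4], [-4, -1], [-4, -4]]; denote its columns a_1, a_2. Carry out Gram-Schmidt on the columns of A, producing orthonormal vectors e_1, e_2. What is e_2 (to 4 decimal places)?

a_1 = (0, 2, -4, -4); ‖a_1‖ = 6.0000, so e_1 = (0.0000, 0.3333, -0.6667, -0.6667).
e_1·a_2 = 0.0000·4 + 0.3333·4 + (-0.6667)·(-1) + (-0.6667)·(-4) = 4.6667.
u_2 = a_2 − 4.6667·e_1 = (4.0000, 2.4444, 2.1111, -0.8889).
‖u_2‖ = 5.2175, so e_2 = (0.7667, 0.4685, 0.4046, -0.1704).

e_2 = (0.7667, 0.4685, 0.4046, -0.1704)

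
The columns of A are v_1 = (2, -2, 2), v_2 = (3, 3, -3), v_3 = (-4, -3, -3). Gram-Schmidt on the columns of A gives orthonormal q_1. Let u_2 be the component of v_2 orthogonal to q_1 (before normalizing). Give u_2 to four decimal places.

v_1 = (2, -2, 2); ‖v_1‖ = 3.4641, so q_1 = (0.5774, -0.5774, 0.5774).
q_1·v_2 = 0.5774·3 + (-0.5774)·3 + 0.5774·(-3) = -1.7321.
u_2 = v_2 + 1.7321·q_1 = (4.0000, 2.0000, -2.0000).

u_2 = (4.0000, 2.0000, -2.0000)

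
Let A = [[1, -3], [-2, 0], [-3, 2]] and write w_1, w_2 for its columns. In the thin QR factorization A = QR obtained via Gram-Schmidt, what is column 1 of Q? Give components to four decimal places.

q_1 = (0.2673, -0.5345, -0.8018)

w_1 = (1, -2, -3); ‖w_1‖ = 3.7417, so q_1 = (0.2673, -0.5345, -0.8018).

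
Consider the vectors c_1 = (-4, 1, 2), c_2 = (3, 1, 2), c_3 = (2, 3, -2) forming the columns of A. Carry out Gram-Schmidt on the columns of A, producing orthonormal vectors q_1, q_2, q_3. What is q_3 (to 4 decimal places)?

q_3 = (0.0000, 0.8944, -0.4472)

q_1 = c_1/‖c_1‖ = (-4, 1, 2)/4.5826 = (-0.8729, 0.2182, 0.4364).
r_{12} = q_1·c_2 = -1.5275.
u_2 = c_2 + 1.5275·q_1 = (1.6667, 1.3333, 2.6667).
‖u_2‖ = 3.4157, so q_2 = (0.4880, 0.3904, 0.7807).
r_{13} = q_1·c_3 = -1.9640; r_{23} = q_2·c_3 = 0.5855.
u_3 = c_3 + 1.9640·q_1 − 0.5855·q_2 = (0.0000, 3.2000, -1.6000).
‖u_3‖ = 3.5777, so q_3 = (0.0000, 0.8944, -0.4472).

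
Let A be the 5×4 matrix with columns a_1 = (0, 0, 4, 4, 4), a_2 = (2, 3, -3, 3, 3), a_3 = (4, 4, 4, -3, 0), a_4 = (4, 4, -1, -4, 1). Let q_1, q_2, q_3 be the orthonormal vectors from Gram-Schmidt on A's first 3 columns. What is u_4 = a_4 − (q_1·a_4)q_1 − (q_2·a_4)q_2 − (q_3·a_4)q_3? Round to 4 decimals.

u_4 = (-0.0459, -0.5728, -0.3017, -1.2271, 1.5288)

a_1 = (0, 0, 4, 4, 4); ‖a_1‖ = 6.9282, so q_1 = (0.0000, 0.0000, 0.5774, 0.5774, 0.5774).
q_1·a_2 = 0.0000·2 + 0.0000·3 + 0.5774·(-3) + 0.5774·3 + 0.5774·3 = 1.7321.
u_2 = a_2 − 1.7321·q_1 = (2.0000, 3.0000, -4.0000, 2.0000, 2.0000).
‖u_2‖ = 6.0828, so q_2 = (0.3288, 0.4932, -0.6576, 0.3288, 0.3288).
q_1·a_3 = 0.0000·4 + 0.0000·4 + 0.5774·4 + 0.5774·(-3) + 0.5774·0 = 0.5774; q_2·a_3 = 0.3288·4 + 0.4932·4 + (-0.6576)·4 + 0.3288·(-3) + 0.3288·0 = -0.3288.
u_3 = a_3 − 0.5774·q_1 + 0.3288·q_2 = (4.1081, 4.1622, 3.4505, -3.2252, -0.2252).
‖u_3‖ = 7.5205, so q_3 = (0.5463, 0.5534, 0.4588, -0.4289, -0.0299).
q_1·a_4 = 0.0000·4 + 0.0000·4 + 0.5774·(-1) + 0.5774·(-4) + 0.5774·1 = -2.3094; q_2·a_4 = 0.3288·4 + 0.4932·4 + (-0.6576)·(-1) + 0.3288·(-4) + 0.3288·1 = 2.9592; q_3·a_4 = 0.5463·4 + 0.5534·4 + 0.4588·(-1) + (-0.4289)·(-4) + (-0.0299)·1 = 5.6254.
u_4 = a_4 + 2.3094·q_1 − 2.9592·q_2 − 5.6254·q_3 = (-0.0459, -0.5728, -0.3017, -1.2271, 1.5288).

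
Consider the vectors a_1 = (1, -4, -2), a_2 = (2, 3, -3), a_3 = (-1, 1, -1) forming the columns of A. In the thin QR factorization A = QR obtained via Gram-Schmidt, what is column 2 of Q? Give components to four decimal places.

e_2 = (0.4753, 0.4856, -0.7336)

e_1 = a_1/‖a_1‖ = (1, -4, -2)/4.5826 = (0.2182, -0.8729, -0.4364).
r_{12} = e_1·a_2 = -0.8729.
u_2 = a_2 + 0.8729·e_1 = (2.1905, 2.2381, -3.3810).
‖u_2‖ = 4.6085, so e_2 = (0.4753, 0.4856, -0.7336).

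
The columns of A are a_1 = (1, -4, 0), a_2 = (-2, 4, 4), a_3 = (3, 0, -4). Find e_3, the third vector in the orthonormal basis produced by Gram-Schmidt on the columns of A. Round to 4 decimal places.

e_3 = (0.9428, 0.2357, 0.2357)

e_1 = a_1/‖a_1‖ = (1, -4, 0)/4.1231 = (0.2425, -0.9701, 0.0000).
r_{12} = e_1·a_2 = -4.3656.
u_2 = a_2 + 4.3656·e_1 = (-0.9412, -0.2353, 4.0000).
‖u_2‖ = 4.1160, so e_2 = (-0.2287, -0.0572, 0.9718).
r_{13} = e_1·a_3 = 0.7276; r_{23} = e_2·a_3 = -4.5733.
u_3 = a_3 − 0.7276·e_1 + 4.5733·e_2 = (1.7778, 0.4444, 0.4444).
‖u_3‖ = 1.8856, so e_3 = (0.9428, 0.2357, 0.2357).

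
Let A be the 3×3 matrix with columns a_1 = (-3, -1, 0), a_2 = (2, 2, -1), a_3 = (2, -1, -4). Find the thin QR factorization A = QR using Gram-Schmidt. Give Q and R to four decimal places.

a_1 = (-3, -1, 0); ‖a_1‖ = 3.1623, so q_1 = (-0.9487, -0.3162, 0.0000).
q_1·a_2 = (-0.9487)·2 + (-0.3162)·2 + 0.0000·(-1) = -2.5298.
u_2 = a_2 + 2.5298·q_1 = (-0.4000, 1.2000, -1.0000).
‖u_2‖ = 1.6125, so q_2 = (-0.2481, 0.7442, -0.6202).
q_1·a_3 = (-0.9487)·2 + (-0.3162)·(-1) + 0.0000·(-4) = -1.5811; q_2·a_3 = (-0.2481)·2 + 0.7442·(-1) + (-0.6202)·(-4) = 1.2403.
u_3 = a_3 + 1.5811·q_1 − 1.2403·q_2 = (0.8077, -2.4231, -3.2308).
‖u_3‖ = 4.1184, so q_3 = (0.1961, -0.5883, -0.7845).

Q = [[-0.9487, -0.2481, 0.1961], [-0.3162, 0.7442, -0.5883], [0.0000, -0.6202, -0.7845]], R = [[3.1623, -2.5298, -1.5811], [0.0000, 1.6125, 1.2403], [0.0000, 0.0000, 4.1184]]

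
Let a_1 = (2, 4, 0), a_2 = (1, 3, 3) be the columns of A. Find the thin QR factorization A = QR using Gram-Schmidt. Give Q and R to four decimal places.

Q = [[0.4472, -0.1319], [0.8944, 0.0659], [0.0000, 0.9891]], R = [[4.4721, 3.1305], [0.0000, 3.0332]]

a_1 = (2, 4, 0); ‖a_1‖ = 4.4721, so e_1 = (0.4472, 0.8944, 0.0000).
e_1·a_2 = 0.4472·1 + 0.8944·3 + 0.0000·3 = 3.1305.
u_2 = a_2 − 3.1305·e_1 = (-0.4000, 0.2000, 3.0000).
‖u_2‖ = 3.0332, so e_2 = (-0.1319, 0.0659, 0.9891).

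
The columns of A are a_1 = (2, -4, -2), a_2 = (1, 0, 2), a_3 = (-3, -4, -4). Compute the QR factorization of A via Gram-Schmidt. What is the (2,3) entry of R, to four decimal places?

r_{23} = -4.3212

a_1 = (2, -4, -2); ‖a_1‖ = 4.8990, so q_1 = (0.4082, -0.8165, -0.4082).
q_1·a_2 = 0.4082·1 + (-0.8165)·0 + (-0.4082)·2 = -0.4082.
u_2 = a_2 + 0.4082·q_1 = (1.1667, -0.3333, 1.8333).
‖u_2‖ = 2.1985, so q_2 = (0.5307, -0.1516, 0.8339).
r_{23} = q_2·a_3 = -4.3212.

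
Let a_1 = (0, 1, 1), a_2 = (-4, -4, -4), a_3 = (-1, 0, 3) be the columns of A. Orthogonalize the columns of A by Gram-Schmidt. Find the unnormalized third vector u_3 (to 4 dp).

a_1 = (0, 1, 1); ‖a_1‖ = 1.4142, so e_1 = (0.0000, 0.7071, 0.7071).
e_1·a_2 = 0.0000·(-4) + 0.7071·(-4) + 0.7071·(-4) = -5.6569.
u_2 = a_2 + 5.6569·e_1 = (-4.0000, 0.0000, 0.0000).
‖u_2‖ = 4.0000, so e_2 = (-1.0000, 0.0000, 0.0000).
e_1·a_3 = 0.0000·(-1) + 0.7071·0 + 0.7071·3 = 2.1213; e_2·a_3 = (-1.0000)·(-1) + (0.0000)·0 + (0.0000)·3 = 1.0000.
u_3 = a_3 − 2.1213·e_1 − 1.0000·e_2 = (0.0000, -1.5000, 1.5000).

u_3 = (0.0000, -1.5000, 1.5000)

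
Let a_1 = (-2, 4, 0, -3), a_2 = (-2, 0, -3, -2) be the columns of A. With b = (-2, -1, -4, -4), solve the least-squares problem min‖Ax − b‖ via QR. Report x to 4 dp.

a_1 = (-2, 4, 0, -3); ‖a_1‖ = 5.3852, so q_1 = (-0.3714, 0.7428, 0.0000, -0.5571).
q_1·a_2 = (-0.3714)·(-2) + 0.7428·0 + 0.0000·(-3) + (-0.5571)·(-2) = 1.8570.
u_2 = a_2 − 1.8570·q_1 = (-1.3103, -1.3793, -3.0000, -0.9655).
‖u_2‖ = 3.6813, so q_2 = (-0.3559, -0.3747, -0.8149, -0.2623).
Qᵀb = (2.2283, 5.3954).
Back-substitute: x_2 = 5.3954/3.6813 = 1.4656.
x_1 = (2.2283 − 1.8570·1.4656)/5.3852 = -0.0916.

x = (-0.0916, 1.4656)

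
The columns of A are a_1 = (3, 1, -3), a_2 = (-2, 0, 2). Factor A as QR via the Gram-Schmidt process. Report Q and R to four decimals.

Q = [[0.6882, -0.1622], [0.2294, 0.9733], [-0.6882, 0.1622]], R = [[4.3589, -2.7530], [0.0000, 0.6489]]

q_1 = a_1/‖a_1‖ = (3, 1, -3)/4.3589 = (0.6882, 0.2294, -0.6882).
r_{12} = q_1·a_2 = -2.7530.
u_2 = a_2 + 2.7530·q_1 = (-0.1053, 0.6316, 0.1053).
‖u_2‖ = 0.6489, so q_2 = (-0.1622, 0.9733, 0.1622).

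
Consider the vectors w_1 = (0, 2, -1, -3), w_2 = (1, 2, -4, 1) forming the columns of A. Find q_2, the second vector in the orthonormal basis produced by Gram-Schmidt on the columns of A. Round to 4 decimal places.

q_2 = (0.2224, 0.2860, -0.8102, 0.4607)

w_1 = (0, 2, -1, -3); ‖w_1‖ = 3.7417, so q_1 = (0.0000, 0.5345, -0.2673, -0.8018).
q_1·w_2 = 0.0000·1 + 0.5345·2 + (-0.2673)·(-4) + (-0.8018)·1 = 1.3363.
u_2 = w_2 − 1.3363·q_1 = (1.0000, 1.2857, -3.6429, 2.0714).
‖u_2‖ = 4.4960, so q_2 = (0.2224, 0.2860, -0.8102, 0.4607).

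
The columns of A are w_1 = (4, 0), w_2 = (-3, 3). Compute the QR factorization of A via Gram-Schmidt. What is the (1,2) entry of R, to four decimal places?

r_{12} = -3.0000

w_1 = (4, 0); ‖w_1‖ = 4.0000, so q_1 = (1.0000, 0.0000).
r_{12} = q_1·w_2 = -3.0000.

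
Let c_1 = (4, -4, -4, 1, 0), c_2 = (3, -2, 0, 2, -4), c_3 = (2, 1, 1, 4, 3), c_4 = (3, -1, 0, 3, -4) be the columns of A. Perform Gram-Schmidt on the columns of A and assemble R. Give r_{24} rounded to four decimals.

r_{24} = 5.0887

c_1 = (4, -4, -4, 1, 0); ‖c_1‖ = 7.0000, so q_1 = (0.5714, -0.5714, -0.5714, 0.1429, 0.0000).
q_1·c_2 = 0.5714·3 + (-0.5714)·(-2) + (-0.5714)·0 + 0.1429·2 + 0.0000·(-4) = 3.1429.
u_2 = c_2 − 3.1429·q_1 = (1.2041, -0.2041, 1.7959, 1.5510, -4.0000).
‖u_2‖ = 4.8086, so q_2 = (0.2504, -0.0424, 0.3735, 0.3226, -0.8318).
r_{24} = q_2·c_4 = 5.0887.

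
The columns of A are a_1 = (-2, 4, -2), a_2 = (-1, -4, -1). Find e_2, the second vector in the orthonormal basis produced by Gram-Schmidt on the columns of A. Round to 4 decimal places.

a_1 = (-2, 4, -2); ‖a_1‖ = 4.8990, so e_1 = (-0.4082, 0.8165, -0.4082).
e_1·a_2 = (-0.4082)·(-1) + 0.8165·(-4) + (-0.4082)·(-1) = -2.4495.
u_2 = a_2 + 2.4495·e_1 = (-2.0000, -2.0000, -2.0000).
‖u_2‖ = 3.4641, so e_2 = (-0.5774, -0.5774, -0.5774).

e_2 = (-0.5774, -0.5774, -0.5774)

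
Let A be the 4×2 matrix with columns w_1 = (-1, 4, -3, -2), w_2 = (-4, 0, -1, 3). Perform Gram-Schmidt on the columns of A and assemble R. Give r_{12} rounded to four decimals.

r_{12} = 0.1826

w_1 = (-1, 4, -3, -2); ‖w_1‖ = 5.4772, so e_1 = (-0.1826, 0.7303, -0.5477, -0.3651).
r_{12} = e_1·w_2 = 0.1826.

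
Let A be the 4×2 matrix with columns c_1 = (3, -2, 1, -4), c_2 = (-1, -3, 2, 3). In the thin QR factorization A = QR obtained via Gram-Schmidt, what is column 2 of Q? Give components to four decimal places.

c_1 = (3, -2, 1, -4); ‖c_1‖ = 5.4772, so q_1 = (0.5477, -0.3651, 0.1826, -0.7303).
q_1·c_2 = 0.5477·(-1) + (-0.3651)·(-3) + 0.1826·2 + (-0.7303)·3 = -1.2780.
u_2 = c_2 + 1.2780·q_1 = (-0.3000, -3.4667, 2.2333, 2.0667).
‖u_2‖ = 4.6224, so q_2 = (-0.0649, -0.7500, 0.4832, 0.4471).

q_2 = (-0.0649, -0.7500, 0.4832, 0.4471)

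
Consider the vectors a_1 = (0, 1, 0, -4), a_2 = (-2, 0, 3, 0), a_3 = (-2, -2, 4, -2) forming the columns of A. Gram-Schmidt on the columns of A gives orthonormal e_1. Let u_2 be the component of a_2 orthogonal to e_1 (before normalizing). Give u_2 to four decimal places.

u_2 = (-2.0000, 0.0000, 3.0000, 0.0000)

e_1 = a_1/‖a_1‖ = (0, 1, 0, -4)/4.1231 = (0.0000, 0.2425, 0.0000, -0.9701).
r_{12} = e_1·a_2 = 0.0000.
u_2 = a_2 + 0.0000·e_1 = (-2.0000, 0.0000, 3.0000, 0.0000).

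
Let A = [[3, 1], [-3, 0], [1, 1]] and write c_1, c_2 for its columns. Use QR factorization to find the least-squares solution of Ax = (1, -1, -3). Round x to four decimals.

x = (0.6364, -2.2727)

c_1 = (3, -3, 1); ‖c_1‖ = 4.3589, so q_1 = (0.6882, -0.6882, 0.2294).
q_1·c_2 = 0.6882·1 + (-0.6882)·0 + 0.2294·1 = 0.9177.
u_2 = c_2 − 0.9177·q_1 = (0.3684, 0.6316, 0.7895).
‖u_2‖ = 1.0761, so q_2 = (0.3424, 0.5869, 0.7337).
Qᵀb = (0.6882, -2.4456).
Back-substitute: x_2 = -2.4456/1.0761 = -2.2727.
x_1 = (0.6882 − 0.9177·(-2.2727))/4.3589 = 0.6364.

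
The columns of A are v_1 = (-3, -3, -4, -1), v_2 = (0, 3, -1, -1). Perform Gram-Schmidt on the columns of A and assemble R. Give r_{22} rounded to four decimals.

v_1 = (-3, -3, -4, -1); ‖v_1‖ = 5.9161, so q_1 = (-0.5071, -0.5071, -0.6761, -0.1690).
q_1·v_2 = (-0.5071)·0 + (-0.5071)·3 + (-0.6761)·(-1) + (-0.1690)·(-1) = -0.6761.
u_2 = v_2 + 0.6761·q_1 = (-0.3429, 2.6571, -1.4571, -1.1143).
r_{22} = ‖u_2‖ = 3.2470.

r_{22} = 3.2470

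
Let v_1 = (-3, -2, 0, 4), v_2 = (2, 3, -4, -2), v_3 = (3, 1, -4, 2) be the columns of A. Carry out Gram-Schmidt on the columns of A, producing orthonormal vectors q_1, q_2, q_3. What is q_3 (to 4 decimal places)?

q_3 = (0.8303, -0.2422, -0.0173, 0.5016)

q_1 = v_1/‖v_1‖ = (-3, -2, 0, 4)/5.3852 = (-0.5571, -0.3714, 0.0000, 0.7428).
r_{12} = q_1·v_2 = -3.7139.
u_2 = v_2 + 3.7139·q_1 = (-0.0690, 1.6207, -4.0000, 0.7586).
‖u_2‖ = 4.3826, so q_2 = (-0.0157, 0.3698, -0.9127, 0.1731).
r_{13} = q_1·v_3 = -0.5571; r_{23} = q_2·v_3 = 4.3196.
u_3 = v_3 + 0.5571·q_1 − 4.3196·q_2 = (2.7576, -0.8043, -0.0575, 1.6661).
‖u_3‖ = 3.3212, so q_3 = (0.8303, -0.2422, -0.0173, 0.5016).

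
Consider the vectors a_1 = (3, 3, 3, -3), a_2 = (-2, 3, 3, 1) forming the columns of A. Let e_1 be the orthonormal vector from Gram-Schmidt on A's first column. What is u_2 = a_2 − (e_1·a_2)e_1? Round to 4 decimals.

a_1 = (3, 3, 3, -3); ‖a_1‖ = 6.0000, so e_1 = (0.5000, 0.5000, 0.5000, -0.5000).
e_1·a_2 = 0.5000·(-2) + 0.5000·3 + 0.5000·3 + (-0.5000)·1 = 1.5000.
u_2 = a_2 − 1.5000·e_1 = (-2.7500, 2.2500, 2.2500, 1.7500).

u_2 = (-2.7500, 2.2500, 2.2500, 1.7500)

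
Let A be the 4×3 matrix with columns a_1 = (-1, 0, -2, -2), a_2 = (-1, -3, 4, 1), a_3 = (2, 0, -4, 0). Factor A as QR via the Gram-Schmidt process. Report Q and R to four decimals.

Q = [[-0.3333, -0.4714, 0.4714], [0.0000, -0.7071, -0.7071], [-0.6667, 0.4714, -0.4714], [-0.6667, -0.2357, 0.2357]], R = [[3.0000, -3.0000, 2.0000], [0.0000, 4.2426, -2.8284], [0.0000, 0.0000, 2.8284]]

a_1 = (-1, 0, -2, -2); ‖a_1‖ = 3.0000, so q_1 = (-0.3333, 0.0000, -0.6667, -0.6667).
q_1·a_2 = (-0.3333)·(-1) + 0.0000·(-3) + (-0.6667)·4 + (-0.6667)·1 = -3.0000.
u_2 = a_2 + 3.0000·q_1 = (-2.0000, -3.0000, 2.0000, -1.0000).
‖u_2‖ = 4.2426, so q_2 = (-0.4714, -0.7071, 0.4714, -0.2357).
q_1·a_3 = (-0.3333)·2 + 0.0000·0 + (-0.6667)·(-4) + (-0.6667)·0 = 2.0000; q_2·a_3 = (-0.4714)·2 + (-0.7071)·0 + 0.4714·(-4) + (-0.2357)·0 = -2.8284.
u_3 = a_3 − 2.0000·q_1 + 2.8284·q_2 = (1.3333, -2.0000, -1.3333, 0.6667).
‖u_3‖ = 2.8284, so q_3 = (0.4714, -0.7071, -0.4714, 0.2357).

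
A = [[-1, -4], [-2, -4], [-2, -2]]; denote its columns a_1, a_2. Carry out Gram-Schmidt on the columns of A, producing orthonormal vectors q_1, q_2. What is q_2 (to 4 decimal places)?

a_1 = (-1, -2, -2); ‖a_1‖ = 3.0000, so q_1 = (-0.3333, -0.6667, -0.6667).
q_1·a_2 = (-0.3333)·(-4) + (-0.6667)·(-4) + (-0.6667)·(-2) = 5.3333.
u_2 = a_2 − 5.3333·q_1 = (-2.2222, -0.4444, 1.5556).
‖u_2‖ = 2.7487, so q_2 = (-0.8085, -0.1617, 0.5659).

q_2 = (-0.8085, -0.1617, 0.5659)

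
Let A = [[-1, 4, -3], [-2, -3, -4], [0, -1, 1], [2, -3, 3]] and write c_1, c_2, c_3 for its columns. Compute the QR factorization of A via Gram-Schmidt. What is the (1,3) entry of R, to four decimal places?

q_1 = c_1/‖c_1‖ = (-1, -2, 0, 2)/3.0000 = (-0.3333, -0.6667, 0.0000, 0.6667).
r_{13} = q_1·c_3 = 5.6667.

r_{13} = 5.6667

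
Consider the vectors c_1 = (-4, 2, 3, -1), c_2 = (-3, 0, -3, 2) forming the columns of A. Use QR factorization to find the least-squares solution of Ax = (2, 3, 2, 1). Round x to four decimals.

c_1 = (-4, 2, 3, -1); ‖c_1‖ = 5.4772, so q_1 = (-0.7303, 0.3651, 0.5477, -0.1826).
q_1·c_2 = (-0.7303)·(-3) + 0.3651·0 + 0.5477·(-3) + (-0.1826)·2 = 0.1826.
u_2 = c_2 − 0.1826·q_1 = (-2.8667, -0.0667, -3.1000, 2.0333).
‖u_2‖ = 4.6869, so q_2 = (-0.6116, -0.0142, -0.6614, 0.4338).
Qᵀb = (0.5477, -2.1550).
Back-substitute: x_2 = -2.1550/4.6869 = -0.4598.
x_1 = (0.5477 − 0.1826·(-0.4598))/5.4772 = 0.1153.

x = (0.1153, -0.4598)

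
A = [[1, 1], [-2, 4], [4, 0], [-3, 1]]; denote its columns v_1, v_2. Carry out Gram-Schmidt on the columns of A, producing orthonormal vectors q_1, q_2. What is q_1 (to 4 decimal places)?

q_1 = v_1/‖v_1‖ = (1, -2, 4, -3)/5.4772 = (0.1826, -0.3651, 0.7303, -0.5477).

q_1 = (0.1826, -0.3651, 0.7303, -0.5477)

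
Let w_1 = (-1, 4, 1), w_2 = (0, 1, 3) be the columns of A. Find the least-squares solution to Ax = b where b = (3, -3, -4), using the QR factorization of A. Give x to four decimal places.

w_1 = (-1, 4, 1); ‖w_1‖ = 4.2426, so q_1 = (-0.2357, 0.9428, 0.2357).
q_1·w_2 = (-0.2357)·0 + 0.9428·1 + 0.2357·3 = 1.6499.
u_2 = w_2 − 1.6499·q_1 = (0.3889, -0.5556, 2.6111).
‖u_2‖ = 2.6977, so q_2 = (0.1442, -0.2059, 0.9679).
Qᵀb = (-4.4783, -2.8213).
Back-substitute: x_2 = -2.8213/2.6977 = -1.0458.
x_1 = (-4.4783 − 1.6499·(-1.0458))/4.2426 = -0.6489.

x = (-0.6489, -1.0458)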